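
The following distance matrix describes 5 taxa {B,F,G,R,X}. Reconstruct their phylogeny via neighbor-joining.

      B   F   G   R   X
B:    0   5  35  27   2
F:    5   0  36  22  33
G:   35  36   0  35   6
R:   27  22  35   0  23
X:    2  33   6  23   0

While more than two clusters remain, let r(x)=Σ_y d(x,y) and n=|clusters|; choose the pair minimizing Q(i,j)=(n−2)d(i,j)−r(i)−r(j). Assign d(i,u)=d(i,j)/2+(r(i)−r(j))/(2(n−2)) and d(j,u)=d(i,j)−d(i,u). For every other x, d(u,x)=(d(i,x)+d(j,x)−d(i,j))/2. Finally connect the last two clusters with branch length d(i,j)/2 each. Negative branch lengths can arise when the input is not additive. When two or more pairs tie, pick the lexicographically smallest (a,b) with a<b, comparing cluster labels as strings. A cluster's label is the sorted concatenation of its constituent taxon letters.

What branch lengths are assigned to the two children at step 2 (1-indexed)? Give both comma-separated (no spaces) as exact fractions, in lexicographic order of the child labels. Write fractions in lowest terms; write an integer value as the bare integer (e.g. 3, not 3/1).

-1/4,21/4

step 1: merge (G,X) at d=6, Q=-158; branch lengths G→11, X→-5; new cluster GX
  updated: d(B,GX)=31/2, d(F,GX)=63/2, d(GX,R)=26
step 2: merge (B,F) at d=5, Q=-96; branch lengths B→-1/4, F→21/4; new cluster BF
  updated: d(BF,GX)=21, d(BF,R)=22
step 3: merge (BF,GX) at d=21, Q=-69; branch lengths BF→17/2, GX→25/2; new cluster BFGX
  updated: d(BFGX,R)=27/2
step 4: merge (BFGX,R) at d=27/2; branch lengths BFGX→27/4, R→27/4; new cluster BFGRX
final tree: (((B:-1/4,F:21/4):17/2,(G:11,X:-5):25/2):27/4,R:27/4)
total length: 91/2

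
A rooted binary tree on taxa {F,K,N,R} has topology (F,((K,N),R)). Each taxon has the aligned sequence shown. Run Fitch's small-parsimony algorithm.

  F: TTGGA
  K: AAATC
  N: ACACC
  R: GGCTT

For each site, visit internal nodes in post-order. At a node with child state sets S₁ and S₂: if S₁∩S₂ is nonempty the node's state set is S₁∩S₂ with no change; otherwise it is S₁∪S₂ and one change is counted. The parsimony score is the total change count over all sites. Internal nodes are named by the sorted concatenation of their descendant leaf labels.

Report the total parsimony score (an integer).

11

site 0, node KN: K={A} ∩ N={A} → {A} (+0)
site 0, node KNR: KN={A} ∪ R={G} → {A,G} (+1)
site 0, node FKNR: F={T} ∪ KNR={A,G} → {A,G,T} (+1)
site 1, node KN: K={A} ∪ N={C} → {A,C} (+1)
site 1, node KNR: KN={A,C} ∪ R={G} → {A,C,G} (+1)
site 1, node FKNR: F={T} ∪ KNR={A,C,G} → {A,C,G,T} (+1)
site 2, node KN: K={A} ∩ N={A} → {A} (+0)
site 2, node KNR: KN={A} ∪ R={C} → {A,C} (+1)
site 2, node FKNR: F={G} ∪ KNR={A,C} → {A,C,G} (+1)
site 3, node KN: K={T} ∪ N={C} → {C,T} (+1)
site 3, node KNR: KN={C,T} ∩ R={T} → {T} (+0)
site 3, node FKNR: F={G} ∪ KNR={T} → {G,T} (+1)
site 4, node KN: K={C} ∩ N={C} → {C} (+0)
site 4, node KNR: KN={C} ∪ R={T} → {C,T} (+1)
site 4, node FKNR: F={A} ∪ KNR={C,T} → {A,C,T} (+1)
per-site changes: [2, 3, 2, 2, 2]; total = 11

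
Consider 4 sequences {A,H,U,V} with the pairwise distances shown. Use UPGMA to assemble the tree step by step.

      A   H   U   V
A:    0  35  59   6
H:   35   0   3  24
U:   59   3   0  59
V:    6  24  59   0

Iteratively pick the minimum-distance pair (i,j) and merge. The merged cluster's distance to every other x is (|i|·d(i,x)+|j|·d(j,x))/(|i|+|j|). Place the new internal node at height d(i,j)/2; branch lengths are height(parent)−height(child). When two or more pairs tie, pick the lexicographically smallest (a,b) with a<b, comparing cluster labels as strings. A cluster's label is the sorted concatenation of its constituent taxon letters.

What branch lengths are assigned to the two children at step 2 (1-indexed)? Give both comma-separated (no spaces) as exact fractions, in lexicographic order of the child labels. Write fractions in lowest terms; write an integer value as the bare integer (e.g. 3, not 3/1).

iteration 1: select H,U (d=3); attach at lengths (3/2, 3/2); label the merged cluster HU
  updated: d(A,HU)=47, d(HU,V)=83/2
iteration 2: select A,V (d=6); attach at lengths (3, 3); label the merged cluster AV
  updated: d(AV,HU)=177/4
iteration 3: select AV,HU (d=177/4); attach at lengths (153/8, 165/8); label the merged cluster AHUV
final tree: ((A:3,V:3):153/8,(H:3/2,U:3/2):165/8)
total length: 195/4

3,3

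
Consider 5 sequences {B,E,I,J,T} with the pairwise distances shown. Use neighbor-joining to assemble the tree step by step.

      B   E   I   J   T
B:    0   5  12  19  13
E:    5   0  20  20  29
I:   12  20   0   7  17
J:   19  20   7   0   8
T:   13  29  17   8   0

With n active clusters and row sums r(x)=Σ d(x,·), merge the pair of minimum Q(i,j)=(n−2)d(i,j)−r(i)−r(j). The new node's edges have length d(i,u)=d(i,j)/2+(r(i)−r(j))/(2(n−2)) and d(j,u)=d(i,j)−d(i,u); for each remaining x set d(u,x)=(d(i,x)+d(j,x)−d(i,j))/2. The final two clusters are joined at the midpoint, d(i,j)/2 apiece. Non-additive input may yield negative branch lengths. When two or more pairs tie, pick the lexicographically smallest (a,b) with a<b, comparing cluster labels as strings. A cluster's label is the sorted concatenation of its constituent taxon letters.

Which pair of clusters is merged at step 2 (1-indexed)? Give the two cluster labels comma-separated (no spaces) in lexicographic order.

1. join B+E (d=5, Q=-108) ⇒ BE; edges |B|=-5/3, |E|=20/3
  updated: d(BE,I)=27/2, d(BE,J)=17, d(BE,T)=37/2
2. join BE+I (d=27/2, Q=-119/2) ⇒ BEI; edges |BE|=77/8, |I|=31/8
  updated: d(BEI,J)=21/4, d(BEI,T)=11
3. join BEI+J (d=21/4, Q=-97/4) ⇒ BEIJ; edges |BEI|=33/8, |J|=9/8
  updated: d(BEIJ,T)=55/8
4. join BEIJ+T (d=55/8) ⇒ BEIJT; edges |BEIJ|=55/16, |T|=55/16
final tree: ((((B:-5/3,E:20/3):77/8,I:31/8):33/8,J:9/8):55/16,T:55/16)
total length: 245/8

BE,I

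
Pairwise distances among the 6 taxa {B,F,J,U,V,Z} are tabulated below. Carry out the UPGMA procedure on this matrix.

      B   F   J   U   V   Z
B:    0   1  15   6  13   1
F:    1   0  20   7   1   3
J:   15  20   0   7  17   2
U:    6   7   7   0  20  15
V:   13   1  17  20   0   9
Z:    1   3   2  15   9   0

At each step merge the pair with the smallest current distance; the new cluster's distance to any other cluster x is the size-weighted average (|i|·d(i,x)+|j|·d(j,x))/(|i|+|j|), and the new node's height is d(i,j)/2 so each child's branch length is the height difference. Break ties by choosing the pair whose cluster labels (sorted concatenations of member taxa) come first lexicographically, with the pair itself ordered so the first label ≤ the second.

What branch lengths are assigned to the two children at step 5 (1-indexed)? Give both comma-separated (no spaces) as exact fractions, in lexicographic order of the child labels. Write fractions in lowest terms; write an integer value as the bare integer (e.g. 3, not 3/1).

step 1: merge (B,F) at d=1; branch lengths B→1/2, F→1/2; new cluster BF
  updated: d(BF,J)=35/2, d(BF,U)=13/2, d(BF,V)=7, d(BF,Z)=2
step 2: merge (BF,Z) at d=2; branch lengths BF→1/2, Z→1; new cluster BFZ
  updated: d(BFZ,J)=37/3, d(BFZ,U)=28/3, d(BFZ,V)=23/3
step 3: merge (J,U) at d=7; branch lengths J→7/2, U→7/2; new cluster JU
  updated: d(BFZ,JU)=65/6, d(JU,V)=37/2
step 4: merge (BFZ,V) at d=23/3; branch lengths BFZ→17/6, V→23/6; new cluster BFVZ
  updated: d(BFVZ,JU)=51/4
step 5: merge (BFVZ,JU) at d=51/4; branch lengths BFVZ→61/24, JU→23/8; new cluster BFJUVZ
final tree: ((((B:1/2,F:1/2):1/2,Z:1):17/6,V:23/6):61/24,(J:7/2,U:7/2):23/8)
total length: 259/12

61/24,23/8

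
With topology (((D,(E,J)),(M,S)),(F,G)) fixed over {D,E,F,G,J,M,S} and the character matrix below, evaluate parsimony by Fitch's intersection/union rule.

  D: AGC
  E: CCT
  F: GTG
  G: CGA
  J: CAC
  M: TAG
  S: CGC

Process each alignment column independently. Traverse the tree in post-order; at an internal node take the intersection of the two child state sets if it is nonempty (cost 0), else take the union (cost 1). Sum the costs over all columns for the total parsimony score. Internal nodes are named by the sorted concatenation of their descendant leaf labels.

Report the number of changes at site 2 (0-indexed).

4

EJ@0: {C} ∩ {C} = {C} (intersection, +0)
DEJ@0: {A} ∪ {C} = {A,C} (union, +1)
MS@0: {T} ∪ {C} = {C,T} (union, +1)
DEJMS@0: {A,C} ∩ {C,T} = {C} (intersection, +0)
FG@0: {G} ∪ {C} = {C,G} (union, +1)
DEFGJMS@0: {C} ∩ {C,G} = {C} (intersection, +0)
EJ@1: {C} ∪ {A} = {A,C} (union, +1)
DEJ@1: {G} ∪ {A,C} = {A,C,G} (union, +1)
MS@1: {A} ∪ {G} = {A,G} (union, +1)
DEJMS@1: {A,C,G} ∩ {A,G} = {A,G} (intersection, +0)
FG@1: {T} ∪ {G} = {G,T} (union, +1)
DEFGJMS@1: {A,G} ∩ {G,T} = {G} (intersection, +0)
EJ@2: {T} ∪ {C} = {C,T} (union, +1)
DEJ@2: {C} ∩ {C,T} = {C} (intersection, +0)
MS@2: {G} ∪ {C} = {C,G} (union, +1)
DEJMS@2: {C} ∩ {C,G} = {C} (intersection, +0)
FG@2: {G} ∪ {A} = {A,G} (union, +1)
DEFGJMS@2: {C} ∪ {A,G} = {A,C,G} (union, +1)
per-site changes: [3, 4, 4]; total = 11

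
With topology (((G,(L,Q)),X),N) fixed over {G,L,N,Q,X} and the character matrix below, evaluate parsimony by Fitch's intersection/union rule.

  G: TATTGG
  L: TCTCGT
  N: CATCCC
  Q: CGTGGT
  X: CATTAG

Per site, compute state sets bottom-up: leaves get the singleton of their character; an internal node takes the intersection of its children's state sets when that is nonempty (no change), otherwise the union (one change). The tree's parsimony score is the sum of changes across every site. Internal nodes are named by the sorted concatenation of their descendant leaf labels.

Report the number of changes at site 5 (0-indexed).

2

LQ@0: {T} ∪ {C} = {C,T} (union, +1)
GLQ@0: {T} ∩ {C,T} = {T} (intersection, +0)
GLQX@0: {T} ∪ {C} = {C,T} (union, +1)
GLNQX@0: {C,T} ∩ {C} = {C} (intersection, +0)
LQ@1: {C} ∪ {G} = {C,G} (union, +1)
GLQ@1: {A} ∪ {C,G} = {A,C,G} (union, +1)
GLQX@1: {A,C,G} ∩ {A} = {A} (intersection, +0)
GLNQX@1: {A} ∩ {A} = {A} (intersection, +0)
LQ@2: {T} ∩ {T} = {T} (intersection, +0)
GLQ@2: {T} ∩ {T} = {T} (intersection, +0)
GLQX@2: {T} ∩ {T} = {T} (intersection, +0)
GLNQX@2: {T} ∩ {T} = {T} (intersection, +0)
LQ@3: {C} ∪ {G} = {C,G} (union, +1)
GLQ@3: {T} ∪ {C,G} = {C,G,T} (union, +1)
GLQX@3: {C,G,T} ∩ {T} = {T} (intersection, +0)
GLNQX@3: {T} ∪ {C} = {C,T} (union, +1)
LQ@4: {G} ∩ {G} = {G} (intersection, +0)
GLQ@4: {G} ∩ {G} = {G} (intersection, +0)
GLQX@4: {G} ∪ {A} = {A,G} (union, +1)
GLNQX@4: {A,G} ∪ {C} = {A,C,G} (union, +1)
LQ@5: {T} ∩ {T} = {T} (intersection, +0)
GLQ@5: {G} ∪ {T} = {G,T} (union, +1)
GLQX@5: {G,T} ∩ {G} = {G} (intersection, +0)
GLNQX@5: {G} ∪ {C} = {C,G} (union, +1)
per-site changes: [2, 2, 0, 3, 2, 2]; total = 11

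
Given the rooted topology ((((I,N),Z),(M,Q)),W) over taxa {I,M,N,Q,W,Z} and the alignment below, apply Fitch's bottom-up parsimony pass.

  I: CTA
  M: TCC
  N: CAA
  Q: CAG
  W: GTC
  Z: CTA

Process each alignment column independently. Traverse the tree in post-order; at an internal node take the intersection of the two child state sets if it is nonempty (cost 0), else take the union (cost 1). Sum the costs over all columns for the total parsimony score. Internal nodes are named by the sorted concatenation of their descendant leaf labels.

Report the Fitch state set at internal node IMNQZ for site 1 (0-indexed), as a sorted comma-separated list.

[col 0] IN: children I:{C}, N:{C} ∩→ {C}; cost 0
[col 0] INZ: children IN:{C}, Z:{C} ∩→ {C}; cost 0
[col 0] MQ: children M:{T}, Q:{C} ∪→ {C,T}; cost 1
[col 0] IMNQZ: children INZ:{C}, MQ:{C,T} ∩→ {C}; cost 0
[col 0] IMNQWZ: children IMNQZ:{C}, W:{G} ∪→ {C,G}; cost 1
[col 1] IN: children I:{T}, N:{A} ∪→ {A,T}; cost 1
[col 1] INZ: children IN:{A,T}, Z:{T} ∩→ {T}; cost 0
[col 1] MQ: children M:{C}, Q:{A} ∪→ {A,C}; cost 1
[col 1] IMNQZ: children INZ:{T}, MQ:{A,C} ∪→ {A,C,T}; cost 1
[col 1] IMNQWZ: children IMNQZ:{A,C,T}, W:{T} ∩→ {T}; cost 0
[col 2] IN: children I:{A}, N:{A} ∩→ {A}; cost 0
[col 2] INZ: children IN:{A}, Z:{A} ∩→ {A}; cost 0
[col 2] MQ: children M:{C}, Q:{G} ∪→ {C,G}; cost 1
[col 2] IMNQZ: children INZ:{A}, MQ:{C,G} ∪→ {A,C,G}; cost 1
[col 2] IMNQWZ: children IMNQZ:{A,C,G}, W:{C} ∩→ {C}; cost 0
per-site changes: [2, 3, 2]; total = 7

A,C,T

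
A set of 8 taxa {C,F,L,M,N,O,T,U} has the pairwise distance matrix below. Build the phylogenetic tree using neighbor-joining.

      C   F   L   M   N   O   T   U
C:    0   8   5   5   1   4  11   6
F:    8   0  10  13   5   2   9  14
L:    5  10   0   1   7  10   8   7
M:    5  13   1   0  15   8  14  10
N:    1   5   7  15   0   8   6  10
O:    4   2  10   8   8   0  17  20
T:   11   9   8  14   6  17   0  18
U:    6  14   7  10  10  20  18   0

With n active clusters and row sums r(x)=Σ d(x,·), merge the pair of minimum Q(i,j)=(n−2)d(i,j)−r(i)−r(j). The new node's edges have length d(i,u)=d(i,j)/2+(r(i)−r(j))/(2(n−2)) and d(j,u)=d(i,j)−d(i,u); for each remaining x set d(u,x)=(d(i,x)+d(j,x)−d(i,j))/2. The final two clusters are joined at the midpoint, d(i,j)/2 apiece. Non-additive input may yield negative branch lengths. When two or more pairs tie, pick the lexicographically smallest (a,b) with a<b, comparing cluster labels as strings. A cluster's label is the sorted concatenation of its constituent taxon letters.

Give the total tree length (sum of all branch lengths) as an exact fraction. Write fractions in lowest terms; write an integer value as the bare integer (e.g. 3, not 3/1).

iteration 1: select F,O (d=2, Q=-118); attach at lengths (1/3, 5/3); label the merged cluster FO
  updated: d(C,FO)=5, d(FO,L)=9, d(FO,M)=19/2, d(FO,N)=11/2, d(FO,T)=12, d(FO,U)=16
iteration 2: select L,M (d=1, Q=-173/2); attach at lengths (-5/4, 9/4); label the merged cluster LM
  updated: d(C,LM)=9/2, d(FO,LM)=35/4, d(LM,N)=21/2, d(LM,T)=21/2, d(LM,U)=8
iteration 3: select LM,U (d=8, Q=-273/4); attach at lengths (65/32, 191/32); label the merged cluster LMU
  updated: d(C,LMU)=5/4, d(FO,LMU)=67/8, d(LMU,N)=25/4, d(LMU,T)=41/4
iteration 4: select C,LMU (d=5/4, Q=-325/8); attach at lengths (-11/16, 31/16); label the merged cluster CLMU
  updated: d(CLMU,FO)=97/16, d(CLMU,N)=3, d(CLMU,T)=10
iteration 5: select CLMU,FO (d=97/16, Q=-61/2); attach at lengths (61/32, 133/32); label the merged cluster CFLMOU
  updated: d(CFLMOU,N)=39/32, d(CFLMOU,T)=255/32
iteration 6: select CFLMOU,N (d=39/32, Q=-243/16); attach at lengths (51/32, -3/8); label the merged cluster CFLMNOU
  updated: d(CFLMNOU,T)=51/8
iteration 7: select CFLMNOU,T (d=51/8); attach at lengths (51/16, 51/16); label the merged cluster CFLMNOTU
final tree: ((((C:-11/16,((L:-5/4,M:9/4):65/32,U:191/32):31/16):61/32,(F:1/3,O:5/3):133/32):51/32,N:-3/8):51/16,T:51/16)
total length: 829/32

829/32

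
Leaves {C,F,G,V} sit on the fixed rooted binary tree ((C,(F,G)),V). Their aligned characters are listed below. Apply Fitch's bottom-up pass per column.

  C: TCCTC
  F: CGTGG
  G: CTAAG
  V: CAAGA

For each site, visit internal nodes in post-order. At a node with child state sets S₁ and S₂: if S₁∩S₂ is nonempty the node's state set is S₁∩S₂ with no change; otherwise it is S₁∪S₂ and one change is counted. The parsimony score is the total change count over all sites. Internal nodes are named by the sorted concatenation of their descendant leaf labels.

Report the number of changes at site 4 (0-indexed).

2

site 0, node FG: F={C} ∩ G={C} → {C} (+0)
site 0, node CFG: C={T} ∪ FG={C} → {C,T} (+1)
site 0, node CFGV: CFG={C,T} ∩ V={C} → {C} (+0)
site 1, node FG: F={G} ∪ G={T} → {G,T} (+1)
site 1, node CFG: C={C} ∪ FG={G,T} → {C,G,T} (+1)
site 1, node CFGV: CFG={C,G,T} ∪ V={A} → {A,C,G,T} (+1)
site 2, node FG: F={T} ∪ G={A} → {A,T} (+1)
site 2, node CFG: C={C} ∪ FG={A,T} → {A,C,T} (+1)
site 2, node CFGV: CFG={A,C,T} ∩ V={A} → {A} (+0)
site 3, node FG: F={G} ∪ G={A} → {A,G} (+1)
site 3, node CFG: C={T} ∪ FG={A,G} → {A,G,T} (+1)
site 3, node CFGV: CFG={A,G,T} ∩ V={G} → {G} (+0)
site 4, node FG: F={G} ∩ G={G} → {G} (+0)
site 4, node CFG: C={C} ∪ FG={G} → {C,G} (+1)
site 4, node CFGV: CFG={C,G} ∪ V={A} → {A,C,G} (+1)
per-site changes: [1, 3, 2, 2, 2]; total = 10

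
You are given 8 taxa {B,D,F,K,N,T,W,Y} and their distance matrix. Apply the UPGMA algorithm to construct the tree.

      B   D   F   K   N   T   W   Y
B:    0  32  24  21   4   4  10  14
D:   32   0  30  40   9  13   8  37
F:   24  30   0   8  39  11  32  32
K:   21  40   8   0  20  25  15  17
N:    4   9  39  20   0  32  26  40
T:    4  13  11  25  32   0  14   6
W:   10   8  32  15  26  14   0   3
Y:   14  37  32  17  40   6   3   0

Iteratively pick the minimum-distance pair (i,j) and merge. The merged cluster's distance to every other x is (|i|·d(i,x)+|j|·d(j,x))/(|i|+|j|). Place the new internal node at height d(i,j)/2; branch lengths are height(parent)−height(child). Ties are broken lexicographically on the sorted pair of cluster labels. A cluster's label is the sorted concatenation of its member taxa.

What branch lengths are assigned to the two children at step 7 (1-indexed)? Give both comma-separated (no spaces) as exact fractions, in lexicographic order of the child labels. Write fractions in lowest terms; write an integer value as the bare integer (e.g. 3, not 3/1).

iteration 1: select W,Y (d=3); attach at lengths (3/2, 3/2); label the merged cluster WY
  updated: d(B,WY)=12, d(D,WY)=45/2, d(F,WY)=32, d(K,WY)=16, d(N,WY)=33, d(T,WY)=10
iteration 2: select B,N (d=4); attach at lengths (2, 2); label the merged cluster BN
  updated: d(BN,D)=41/2, d(BN,F)=63/2, d(BN,K)=41/2, d(BN,T)=18, d(BN,WY)=45/2
iteration 3: select F,K (d=8); attach at lengths (4, 4); label the merged cluster FK
  updated: d(BN,FK)=26, d(D,FK)=35, d(FK,T)=18, d(FK,WY)=24
iteration 4: select T,WY (d=10); attach at lengths (5, 7/2); label the merged cluster TWY
  updated: d(BN,TWY)=21, d(D,TWY)=58/3, d(FK,TWY)=22
iteration 5: select D,TWY (d=58/3); attach at lengths (29/3, 14/3); label the merged cluster DTWY
  updated: d(BN,DTWY)=167/8, d(DTWY,FK)=101/4
iteration 6: select BN,DTWY (d=167/8); attach at lengths (135/16, 37/48); label the merged cluster BDNTWY
  updated: d(BDNTWY,FK)=51/2
iteration 7: select BDNTWY,FK (d=51/2); attach at lengths (37/16, 35/4); label the merged cluster BDFKNTWY
final tree: (((B:2,N:2):135/16,(D:29/3,(T:5,(W:3/2,Y:3/2):7/2):14/3):37/48):37/16,(F:4,K:4):35/4)
total length: 2789/48

37/16,35/4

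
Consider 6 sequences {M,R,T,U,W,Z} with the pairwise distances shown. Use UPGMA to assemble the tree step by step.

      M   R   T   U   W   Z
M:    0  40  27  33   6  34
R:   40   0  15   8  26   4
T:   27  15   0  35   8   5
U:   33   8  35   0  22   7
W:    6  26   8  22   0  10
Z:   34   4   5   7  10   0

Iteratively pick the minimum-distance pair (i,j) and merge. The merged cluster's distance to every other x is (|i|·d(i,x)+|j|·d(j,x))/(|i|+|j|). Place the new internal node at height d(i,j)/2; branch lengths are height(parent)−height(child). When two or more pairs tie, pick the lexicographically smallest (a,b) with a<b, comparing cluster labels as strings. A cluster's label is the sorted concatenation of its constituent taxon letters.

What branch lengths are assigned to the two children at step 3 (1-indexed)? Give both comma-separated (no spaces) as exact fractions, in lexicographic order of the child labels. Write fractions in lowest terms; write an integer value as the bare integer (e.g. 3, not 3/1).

7/4,15/4

iteration 1: select R,Z (d=4); attach at lengths (2, 2); label the merged cluster RZ
  updated: d(M,RZ)=37, d(RZ,T)=10, d(RZ,U)=15/2, d(RZ,W)=18
iteration 2: select M,W (d=6); attach at lengths (3, 3); label the merged cluster MW
  updated: d(MW,RZ)=55/2, d(MW,T)=35/2, d(MW,U)=55/2
iteration 3: select RZ,U (d=15/2); attach at lengths (7/4, 15/4); label the merged cluster RUZ
  updated: d(MW,RUZ)=55/2, d(RUZ,T)=55/3
iteration 4: select MW,T (d=35/2); attach at lengths (23/4, 35/4); label the merged cluster MTW
  updated: d(MTW,RUZ)=220/9
iteration 5: select MTW,RUZ (d=220/9); attach at lengths (125/36, 305/36); label the merged cluster MRTUWZ
final tree: (((M:3,W:3):23/4,T:35/4):125/36,((R:2,Z:2):7/4,U:15/4):305/36)
total length: 755/18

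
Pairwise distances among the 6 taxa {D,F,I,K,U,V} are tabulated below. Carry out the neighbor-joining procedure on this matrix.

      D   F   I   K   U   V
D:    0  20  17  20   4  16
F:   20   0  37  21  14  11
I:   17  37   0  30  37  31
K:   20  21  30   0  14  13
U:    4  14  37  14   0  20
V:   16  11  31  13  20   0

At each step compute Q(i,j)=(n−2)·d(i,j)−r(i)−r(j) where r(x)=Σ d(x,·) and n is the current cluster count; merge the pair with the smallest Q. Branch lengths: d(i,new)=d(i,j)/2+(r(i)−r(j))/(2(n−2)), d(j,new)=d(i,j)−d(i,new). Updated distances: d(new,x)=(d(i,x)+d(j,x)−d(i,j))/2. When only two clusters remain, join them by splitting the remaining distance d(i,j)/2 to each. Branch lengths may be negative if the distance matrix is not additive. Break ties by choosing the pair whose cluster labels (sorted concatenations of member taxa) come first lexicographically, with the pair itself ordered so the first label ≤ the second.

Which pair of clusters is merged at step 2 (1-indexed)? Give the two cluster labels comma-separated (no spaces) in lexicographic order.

F,V

1. join D+I (d=17, Q=-161) ⇒ DI; edges |D|=-7/8, |I|=143/8
  updated: d(DI,F)=20, d(DI,K)=33/2, d(DI,U)=12, d(DI,V)=15
2. join F+V (d=11, Q=-92) ⇒ FV; edges |F|=20/3, |V|=13/3
  updated: d(DI,FV)=12, d(FV,K)=23/2, d(FV,U)=23/2
3. join DI+U (d=12, Q=-54) ⇒ DIU; edges |DI|=27/4, |U|=21/4
  updated: d(DIU,FV)=23/4, d(DIU,K)=37/4
4. join DIU+FV (d=23/4, Q=-53/2) ⇒ DFIUV; edges |DIU|=7/4, |FV|=4
  updated: d(DFIUV,K)=15/2
5. join DFIUV+K (d=15/2) ⇒ DFIKUV; edges |DFIUV|=15/4, |K|=15/4
final tree: ((((D:-7/8,I:143/8):27/4,U:21/4):7/4,(F:20/3,V:13/3):4):15/4,K:15/4)
total length: 213/4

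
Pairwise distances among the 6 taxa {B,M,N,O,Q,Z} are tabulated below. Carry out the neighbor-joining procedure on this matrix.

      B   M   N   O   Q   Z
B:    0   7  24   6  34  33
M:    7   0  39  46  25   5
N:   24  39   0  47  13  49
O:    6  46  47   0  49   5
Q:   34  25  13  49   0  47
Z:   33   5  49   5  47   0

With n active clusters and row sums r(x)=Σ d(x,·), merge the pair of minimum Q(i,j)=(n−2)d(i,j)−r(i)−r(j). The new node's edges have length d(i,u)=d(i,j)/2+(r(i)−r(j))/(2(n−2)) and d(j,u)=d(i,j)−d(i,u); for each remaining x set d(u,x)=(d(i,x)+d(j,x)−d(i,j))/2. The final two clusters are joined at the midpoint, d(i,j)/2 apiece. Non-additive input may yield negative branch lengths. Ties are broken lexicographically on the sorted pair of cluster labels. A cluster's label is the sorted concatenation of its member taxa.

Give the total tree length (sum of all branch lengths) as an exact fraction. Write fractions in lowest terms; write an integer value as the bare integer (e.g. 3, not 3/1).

497/8

1. join N+Q (d=13, Q=-288) ⇒ NQ; edges |N|=7, |Q|=6
  updated: d(B,NQ)=45/2, d(M,NQ)=51/2, d(NQ,O)=83/2, d(NQ,Z)=83/2
2. join O+Z (d=5, Q=-168) ⇒ OZ; edges |O|=29/6, |Z|=1/6
  updated: d(B,OZ)=17, d(M,OZ)=23, d(NQ,OZ)=39
3. join B+OZ (d=17, Q=-183/2) ⇒ BOZ; edges |B|=3/8, |OZ|=133/8
  updated: d(BOZ,M)=13/2, d(BOZ,NQ)=89/4
4. join BOZ+M (d=13/2, Q=-217/4) ⇒ BMOZ; edges |BOZ|=13/8, |M|=39/8
  updated: d(BMOZ,NQ)=165/8
5. join BMOZ+NQ (d=165/8) ⇒ BMNOQZ; edges |BMOZ|=165/16, |NQ|=165/16
final tree: (((B:3/8,(O:29/6,Z:1/6):133/8):13/8,M:39/8):165/16,(N:7,Q:6):165/16)
total length: 497/8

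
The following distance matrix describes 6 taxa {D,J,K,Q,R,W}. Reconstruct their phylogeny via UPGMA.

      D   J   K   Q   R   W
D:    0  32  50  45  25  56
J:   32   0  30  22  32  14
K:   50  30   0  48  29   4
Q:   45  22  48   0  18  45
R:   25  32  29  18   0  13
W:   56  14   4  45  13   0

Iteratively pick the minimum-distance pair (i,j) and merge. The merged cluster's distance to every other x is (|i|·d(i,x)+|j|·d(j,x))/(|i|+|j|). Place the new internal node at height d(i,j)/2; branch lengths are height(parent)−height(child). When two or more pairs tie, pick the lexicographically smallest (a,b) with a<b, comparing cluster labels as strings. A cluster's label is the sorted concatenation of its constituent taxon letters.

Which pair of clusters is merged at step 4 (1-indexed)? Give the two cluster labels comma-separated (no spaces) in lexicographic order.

1. join K+W (d=4) ⇒ KW; edges |K|=2, |W|=2
  updated: d(D,KW)=53, d(J,KW)=22, d(KW,Q)=93/2, d(KW,R)=21
2. join Q+R (d=18) ⇒ QR; edges |Q|=9, |R|=9
  updated: d(D,QR)=35, d(J,QR)=27, d(KW,QR)=135/4
3. join J+KW (d=22) ⇒ JKW; edges |J|=11, |KW|=9
  updated: d(D,JKW)=46, d(JKW,QR)=63/2
4. join JKW+QR (d=63/2) ⇒ JKQRW; edges |JKW|=19/4, |QR|=27/4
  updated: d(D,JKQRW)=208/5
5. join D+JKQRW (d=208/5) ⇒ DJKQRW; edges |D|=104/5, |JKQRW|=101/20
final tree: (D:104/5,((J:11,(K:2,W:2):9):19/4,(Q:9,R:9):27/4):101/20)
total length: 1587/20

JKW,QR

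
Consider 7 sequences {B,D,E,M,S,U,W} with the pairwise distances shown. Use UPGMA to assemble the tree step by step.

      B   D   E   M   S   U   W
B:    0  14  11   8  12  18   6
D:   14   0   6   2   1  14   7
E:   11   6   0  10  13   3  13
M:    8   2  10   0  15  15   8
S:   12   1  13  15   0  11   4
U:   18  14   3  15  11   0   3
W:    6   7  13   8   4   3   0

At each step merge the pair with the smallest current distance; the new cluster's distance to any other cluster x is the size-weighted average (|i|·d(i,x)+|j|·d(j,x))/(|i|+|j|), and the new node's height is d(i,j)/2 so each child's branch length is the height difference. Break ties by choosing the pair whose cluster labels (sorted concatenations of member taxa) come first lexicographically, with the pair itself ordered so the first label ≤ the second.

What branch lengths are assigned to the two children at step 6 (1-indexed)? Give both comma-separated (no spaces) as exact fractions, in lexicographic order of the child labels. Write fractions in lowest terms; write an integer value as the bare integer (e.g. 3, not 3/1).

step 1: merge (D,S) at d=1; branch lengths D→1/2, S→1/2; new cluster DS
  updated: d(B,DS)=13, d(DS,E)=19/2, d(DS,M)=17/2, d(DS,U)=25/2, d(DS,W)=11/2
step 2: merge (E,U) at d=3; branch lengths E→3/2, U→3/2; new cluster EU
  updated: d(B,EU)=29/2, d(DS,EU)=11, d(EU,M)=25/2, d(EU,W)=8
step 3: merge (DS,W) at d=11/2; branch lengths DS→9/4, W→11/4; new cluster DSW
  updated: d(B,DSW)=32/3, d(DSW,EU)=10, d(DSW,M)=25/3
step 4: merge (B,M) at d=8; branch lengths B→4, M→4; new cluster BM
  updated: d(BM,DSW)=19/2, d(BM,EU)=27/2
step 5: merge (BM,DSW) at d=19/2; branch lengths BM→3/4, DSW→2; new cluster BDMSW
  updated: d(BDMSW,EU)=57/5
step 6: merge (BDMSW,EU) at d=57/5; branch lengths BDMSW→19/20, EU→21/5; new cluster BDEMSUW
final tree: (((B:4,M:4):3/4,((D:1/2,S:1/2):9/4,W:11/4):2):19/20,(E:3/2,U:3/2):21/5)
total length: 249/10

19/20,21/5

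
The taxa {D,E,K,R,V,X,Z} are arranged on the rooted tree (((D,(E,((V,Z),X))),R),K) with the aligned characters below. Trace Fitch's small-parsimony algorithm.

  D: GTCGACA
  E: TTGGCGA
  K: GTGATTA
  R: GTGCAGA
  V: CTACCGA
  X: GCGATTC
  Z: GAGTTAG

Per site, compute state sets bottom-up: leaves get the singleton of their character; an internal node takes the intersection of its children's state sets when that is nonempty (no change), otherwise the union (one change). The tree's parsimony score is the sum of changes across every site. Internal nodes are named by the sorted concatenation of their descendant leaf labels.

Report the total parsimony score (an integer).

21

site 0, node VZ: V={C} ∪ Z={G} → {C,G} (+1)
site 0, node VXZ: VZ={C,G} ∩ X={G} → {G} (+0)
site 0, node EVXZ: E={T} ∪ VXZ={G} → {G,T} (+1)
site 0, node DEVXZ: D={G} ∩ EVXZ={G,T} → {G} (+0)
site 0, node DERVXZ: DEVXZ={G} ∩ R={G} → {G} (+0)
site 0, node DEKRVXZ: DERVXZ={G} ∩ K={G} → {G} (+0)
site 1, node VZ: V={T} ∪ Z={A} → {A,T} (+1)
site 1, node VXZ: VZ={A,T} ∪ X={C} → {A,C,T} (+1)
site 1, node EVXZ: E={T} ∩ VXZ={A,C,T} → {T} (+0)
site 1, node DEVXZ: D={T} ∩ EVXZ={T} → {T} (+0)
site 1, node DERVXZ: DEVXZ={T} ∩ R={T} → {T} (+0)
site 1, node DEKRVXZ: DERVXZ={T} ∩ K={T} → {T} (+0)
site 2, node VZ: V={A} ∪ Z={G} → {A,G} (+1)
site 2, node VXZ: VZ={A,G} ∩ X={G} → {G} (+0)
site 2, node EVXZ: E={G} ∩ VXZ={G} → {G} (+0)
site 2, node DEVXZ: D={C} ∪ EVXZ={G} → {C,G} (+1)
site 2, node DERVXZ: DEVXZ={C,G} ∩ R={G} → {G} (+0)
site 2, node DEKRVXZ: DERVXZ={G} ∩ K={G} → {G} (+0)
site 3, node VZ: V={C} ∪ Z={T} → {C,T} (+1)
site 3, node VXZ: VZ={C,T} ∪ X={A} → {A,C,T} (+1)
site 3, node EVXZ: E={G} ∪ VXZ={A,C,T} → {A,C,G,T} (+1)
site 3, node DEVXZ: D={G} ∩ EVXZ={A,C,G,T} → {G} (+0)
site 3, node DERVXZ: DEVXZ={G} ∪ R={C} → {C,G} (+1)
site 3, node DEKRVXZ: DERVXZ={C,G} ∪ K={A} → {A,C,G} (+1)
site 4, node VZ: V={C} ∪ Z={T} → {C,T} (+1)
site 4, node VXZ: VZ={C,T} ∩ X={T} → {T} (+0)
site 4, node EVXZ: E={C} ∪ VXZ={T} → {C,T} (+1)
site 4, node DEVXZ: D={A} ∪ EVXZ={C,T} → {A,C,T} (+1)
site 4, node DERVXZ: DEVXZ={A,C,T} ∩ R={A} → {A} (+0)
site 4, node DEKRVXZ: DERVXZ={A} ∪ K={T} → {A,T} (+1)
site 5, node VZ: V={G} ∪ Z={A} → {A,G} (+1)
site 5, node VXZ: VZ={A,G} ∪ X={T} → {A,G,T} (+1)
site 5, node EVXZ: E={G} ∩ VXZ={A,G,T} → {G} (+0)
site 5, node DEVXZ: D={C} ∪ EVXZ={G} → {C,G} (+1)
site 5, node DERVXZ: DEVXZ={C,G} ∩ R={G} → {G} (+0)
site 5, node DEKRVXZ: DERVXZ={G} ∪ K={T} → {G,T} (+1)
site 6, node VZ: V={A} ∪ Z={G} → {A,G} (+1)
site 6, node VXZ: VZ={A,G} ∪ X={C} → {A,C,G} (+1)
site 6, node EVXZ: E={A} ∩ VXZ={A,C,G} → {A} (+0)
site 6, node DEVXZ: D={A} ∩ EVXZ={A} → {A} (+0)
site 6, node DERVXZ: DEVXZ={A} ∩ R={A} → {A} (+0)
site 6, node DEKRVXZ: DERVXZ={A} ∩ K={A} → {A} (+0)
per-site changes: [2, 2, 2, 5, 4, 4, 2]; total = 21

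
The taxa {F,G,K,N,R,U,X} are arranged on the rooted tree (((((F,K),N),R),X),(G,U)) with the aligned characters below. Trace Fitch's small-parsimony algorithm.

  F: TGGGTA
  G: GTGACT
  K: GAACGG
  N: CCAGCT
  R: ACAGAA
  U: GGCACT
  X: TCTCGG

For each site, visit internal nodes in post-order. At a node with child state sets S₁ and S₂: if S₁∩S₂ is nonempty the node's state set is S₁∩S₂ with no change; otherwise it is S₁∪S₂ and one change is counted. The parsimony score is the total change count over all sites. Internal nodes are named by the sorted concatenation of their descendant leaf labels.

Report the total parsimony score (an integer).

23

[col 0] FK: children F:{T}, K:{G} ∪→ {G,T}; cost 1
[col 0] FKN: children FK:{G,T}, N:{C} ∪→ {C,G,T}; cost 1
[col 0] FKNR: children FKN:{C,G,T}, R:{A} ∪→ {A,C,G,T}; cost 1
[col 0] FKNRX: children FKNR:{A,C,G,T}, X:{T} ∩→ {T}; cost 0
[col 0] GU: children G:{G}, U:{G} ∩→ {G}; cost 0
[col 0] FGKNRUX: children FKNRX:{T}, GU:{G} ∪→ {G,T}; cost 1
[col 1] FK: children F:{G}, K:{A} ∪→ {A,G}; cost 1
[col 1] FKN: children FK:{A,G}, N:{C} ∪→ {A,C,G}; cost 1
[col 1] FKNR: children FKN:{A,C,G}, R:{C} ∩→ {C}; cost 0
[col 1] FKNRX: children FKNR:{C}, X:{C} ∩→ {C}; cost 0
[col 1] GU: children G:{T}, U:{G} ∪→ {G,T}; cost 1
[col 1] FGKNRUX: children FKNRX:{C}, GU:{G,T} ∪→ {C,G,T}; cost 1
[col 2] FK: children F:{G}, K:{A} ∪→ {A,G}; cost 1
[col 2] FKN: children FK:{A,G}, N:{A} ∩→ {A}; cost 0
[col 2] FKNR: children FKN:{A}, R:{A} ∩→ {A}; cost 0
[col 2] FKNRX: children FKNR:{A}, X:{T} ∪→ {A,T}; cost 1
[col 2] GU: children G:{G}, U:{C} ∪→ {C,G}; cost 1
[col 2] FGKNRUX: children FKNRX:{A,T}, GU:{C,G} ∪→ {A,C,G,T}; cost 1
[col 3] FK: children F:{G}, K:{C} ∪→ {C,G}; cost 1
[col 3] FKN: children FK:{C,G}, N:{G} ∩→ {G}; cost 0
[col 3] FKNR: children FKN:{G}, R:{G} ∩→ {G}; cost 0
[col 3] FKNRX: children FKNR:{G}, X:{C} ∪→ {C,G}; cost 1
[col 3] GU: children G:{A}, U:{A} ∩→ {A}; cost 0
[col 3] FGKNRUX: children FKNRX:{C,G}, GU:{A} ∪→ {A,C,G}; cost 1
[col 4] FK: children F:{T}, K:{G} ∪→ {G,T}; cost 1
[col 4] FKN: children FK:{G,T}, N:{C} ∪→ {C,G,T}; cost 1
[col 4] FKNR: children FKN:{C,G,T}, R:{A} ∪→ {A,C,G,T}; cost 1
[col 4] FKNRX: children FKNR:{A,C,G,T}, X:{G} ∩→ {G}; cost 0
[col 4] GU: children G:{C}, U:{C} ∩→ {C}; cost 0
[col 4] FGKNRUX: children FKNRX:{G}, GU:{C} ∪→ {C,G}; cost 1
[col 5] FK: children F:{A}, K:{G} ∪→ {A,G}; cost 1
[col 5] FKN: children FK:{A,G}, N:{T} ∪→ {A,G,T}; cost 1
[col 5] FKNR: children FKN:{A,G,T}, R:{A} ∩→ {A}; cost 0
[col 5] FKNRX: children FKNR:{A}, X:{G} ∪→ {A,G}; cost 1
[col 5] GU: children G:{T}, U:{T} ∩→ {T}; cost 0
[col 5] FGKNRUX: children FKNRX:{A,G}, GU:{T} ∪→ {A,G,T}; cost 1
per-site changes: [4, 4, 4, 3, 4, 4]; total = 23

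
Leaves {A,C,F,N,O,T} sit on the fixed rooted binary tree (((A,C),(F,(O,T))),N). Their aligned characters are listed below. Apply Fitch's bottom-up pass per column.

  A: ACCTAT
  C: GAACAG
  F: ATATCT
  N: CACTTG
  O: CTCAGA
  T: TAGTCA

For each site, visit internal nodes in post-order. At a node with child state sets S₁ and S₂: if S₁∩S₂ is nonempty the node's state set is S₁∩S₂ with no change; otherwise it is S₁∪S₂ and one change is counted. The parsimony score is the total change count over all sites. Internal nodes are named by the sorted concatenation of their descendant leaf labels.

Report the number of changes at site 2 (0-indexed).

3

AC@0: {A} ∪ {G} = {A,G} (union, +1)
OT@0: {C} ∪ {T} = {C,T} (union, +1)
FOT@0: {A} ∪ {C,T} = {A,C,T} (union, +1)
ACFOT@0: {A,G} ∩ {A,C,T} = {A} (intersection, +0)
ACFNOT@0: {A} ∪ {C} = {A,C} (union, +1)
AC@1: {C} ∪ {A} = {A,C} (union, +1)
OT@1: {T} ∪ {A} = {A,T} (union, +1)
FOT@1: {T} ∩ {A,T} = {T} (intersection, +0)
ACFOT@1: {A,C} ∪ {T} = {A,C,T} (union, +1)
ACFNOT@1: {A,C,T} ∩ {A} = {A} (intersection, +0)
AC@2: {C} ∪ {A} = {A,C} (union, +1)
OT@2: {C} ∪ {G} = {C,G} (union, +1)
FOT@2: {A} ∪ {C,G} = {A,C,G} (union, +1)
ACFOT@2: {A,C} ∩ {A,C,G} = {A,C} (intersection, +0)
ACFNOT@2: {A,C} ∩ {C} = {C} (intersection, +0)
AC@3: {T} ∪ {C} = {C,T} (union, +1)
OT@3: {A} ∪ {T} = {A,T} (union, +1)
FOT@3: {T} ∩ {A,T} = {T} (intersection, +0)
ACFOT@3: {C,T} ∩ {T} = {T} (intersection, +0)
ACFNOT@3: {T} ∩ {T} = {T} (intersection, +0)
AC@4: {A} ∩ {A} = {A} (intersection, +0)
OT@4: {G} ∪ {C} = {C,G} (union, +1)
FOT@4: {C} ∩ {C,G} = {C} (intersection, +0)
ACFOT@4: {A} ∪ {C} = {A,C} (union, +1)
ACFNOT@4: {A,C} ∪ {T} = {A,C,T} (union, +1)
AC@5: {T} ∪ {G} = {G,T} (union, +1)
OT@5: {A} ∩ {A} = {A} (intersection, +0)
FOT@5: {T} ∪ {A} = {A,T} (union, +1)
ACFOT@5: {G,T} ∩ {A,T} = {T} (intersection, +0)
ACFNOT@5: {T} ∪ {G} = {G,T} (union, +1)
per-site changes: [4, 3, 3, 2, 3, 3]; total = 18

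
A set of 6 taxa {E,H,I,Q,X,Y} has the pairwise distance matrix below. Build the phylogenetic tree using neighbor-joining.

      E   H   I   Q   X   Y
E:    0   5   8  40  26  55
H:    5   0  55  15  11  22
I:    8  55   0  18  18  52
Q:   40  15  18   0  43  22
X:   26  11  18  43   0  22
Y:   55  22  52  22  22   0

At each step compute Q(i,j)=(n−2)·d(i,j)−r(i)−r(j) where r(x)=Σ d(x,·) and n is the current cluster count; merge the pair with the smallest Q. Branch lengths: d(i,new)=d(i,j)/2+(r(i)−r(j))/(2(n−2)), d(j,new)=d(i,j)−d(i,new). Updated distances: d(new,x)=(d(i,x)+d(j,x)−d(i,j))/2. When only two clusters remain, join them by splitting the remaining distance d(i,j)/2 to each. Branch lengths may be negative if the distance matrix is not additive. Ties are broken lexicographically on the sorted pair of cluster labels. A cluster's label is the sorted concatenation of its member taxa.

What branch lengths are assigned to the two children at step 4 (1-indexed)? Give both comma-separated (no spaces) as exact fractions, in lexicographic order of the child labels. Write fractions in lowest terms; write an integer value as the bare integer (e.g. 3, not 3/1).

step 1: merge (E,I) at d=8, Q=-253; branch lengths E→15/8, I→49/8; new cluster EI
  updated: d(EI,H)=26, d(EI,Q)=25, d(EI,X)=18, d(EI,Y)=99/2
step 2: merge (EI,X) at d=18, Q=-317/2; branch lengths EI→157/12, X→59/12; new cluster EIX
  updated: d(EIX,H)=19/2, d(EIX,Q)=25, d(EIX,Y)=107/4
step 3: merge (EIX,H) at d=19/2, Q=-355/4; branch lengths EIX→135/16, H→17/16; new cluster EHIX
  updated: d(EHIX,Q)=61/4, d(EHIX,Y)=157/8
step 4: merge (EHIX,Q) at d=61/4, Q=-455/8; branch lengths EHIX→103/16, Q→141/16; new cluster EHIQX
  updated: d(EHIQX,Y)=211/16
step 5: merge (EHIQX,Y) at d=211/16; branch lengths EHIQX→211/32, Y→211/32; new cluster EHIQXY
final tree: (((((E:15/8,I:49/8):157/12,X:59/12):135/16,H:17/16):103/16,Q:141/16):211/32,Y:211/32)
total length: 1023/16

103/16,141/16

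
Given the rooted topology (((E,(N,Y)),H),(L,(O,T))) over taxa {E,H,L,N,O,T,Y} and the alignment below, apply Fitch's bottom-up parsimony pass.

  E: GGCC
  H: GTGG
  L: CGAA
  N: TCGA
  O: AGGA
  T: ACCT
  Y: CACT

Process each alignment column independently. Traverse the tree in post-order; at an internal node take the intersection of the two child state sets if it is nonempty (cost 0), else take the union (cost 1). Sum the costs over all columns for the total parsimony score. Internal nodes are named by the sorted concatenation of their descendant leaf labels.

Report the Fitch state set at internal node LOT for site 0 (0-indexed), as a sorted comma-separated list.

A,C

site 0, node NY: N={T} ∪ Y={C} → {C,T} (+1)
site 0, node ENY: E={G} ∪ NY={C,T} → {C,G,T} (+1)
site 0, node EHNY: ENY={C,G,T} ∩ H={G} → {G} (+0)
site 0, node OT: O={A} ∩ T={A} → {A} (+0)
site 0, node LOT: L={C} ∪ OT={A} → {A,C} (+1)
site 0, node EHLNOTY: EHNY={G} ∪ LOT={A,C} → {A,C,G} (+1)
site 1, node NY: N={C} ∪ Y={A} → {A,C} (+1)
site 1, node ENY: E={G} ∪ NY={A,C} → {A,C,G} (+1)
site 1, node EHNY: ENY={A,C,G} ∪ H={T} → {A,C,G,T} (+1)
site 1, node OT: O={G} ∪ T={C} → {C,G} (+1)
site 1, node LOT: L={G} ∩ OT={C,G} → {G} (+0)
site 1, node EHLNOTY: EHNY={A,C,G,T} ∩ LOT={G} → {G} (+0)
site 2, node NY: N={G} ∪ Y={C} → {C,G} (+1)
site 2, node ENY: E={C} ∩ NY={C,G} → {C} (+0)
site 2, node EHNY: ENY={C} ∪ H={G} → {C,G} (+1)
site 2, node OT: O={G} ∪ T={C} → {C,G} (+1)
site 2, node LOT: L={A} ∪ OT={C,G} → {A,C,G} (+1)
site 2, node EHLNOTY: EHNY={C,G} ∩ LOT={A,C,G} → {C,G} (+0)
site 3, node NY: N={A} ∪ Y={T} → {A,T} (+1)
site 3, node ENY: E={C} ∪ NY={A,T} → {A,C,T} (+1)
site 3, node EHNY: ENY={A,C,T} ∪ H={G} → {A,C,G,T} (+1)
site 3, node OT: O={A} ∪ T={T} → {A,T} (+1)
site 3, node LOT: L={A} ∩ OT={A,T} → {A} (+0)
site 3, node EHLNOTY: EHNY={A,C,G,T} ∩ LOT={A} → {A} (+0)
per-site changes: [4, 4, 4, 4]; total = 16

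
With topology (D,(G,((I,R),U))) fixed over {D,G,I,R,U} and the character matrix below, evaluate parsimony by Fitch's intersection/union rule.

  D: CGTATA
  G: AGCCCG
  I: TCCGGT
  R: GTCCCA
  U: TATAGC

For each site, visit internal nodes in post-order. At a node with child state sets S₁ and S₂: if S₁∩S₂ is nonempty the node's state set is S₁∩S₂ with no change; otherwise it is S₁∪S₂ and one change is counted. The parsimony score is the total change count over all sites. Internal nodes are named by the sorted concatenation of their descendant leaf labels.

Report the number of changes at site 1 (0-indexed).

IR@0: {T} ∪ {G} = {G,T} (union, +1)
IRU@0: {G,T} ∩ {T} = {T} (intersection, +0)
GIRU@0: {A} ∪ {T} = {A,T} (union, +1)
DGIRU@0: {C} ∪ {A,T} = {A,C,T} (union, +1)
IR@1: {C} ∪ {T} = {C,T} (union, +1)
IRU@1: {C,T} ∪ {A} = {A,C,T} (union, +1)
GIRU@1: {G} ∪ {A,C,T} = {A,C,G,T} (union, +1)
DGIRU@1: {G} ∩ {A,C,G,T} = {G} (intersection, +0)
IR@2: {C} ∩ {C} = {C} (intersection, +0)
IRU@2: {C} ∪ {T} = {C,T} (union, +1)
GIRU@2: {C} ∩ {C,T} = {C} (intersection, +0)
DGIRU@2: {T} ∪ {C} = {C,T} (union, +1)
IR@3: {G} ∪ {C} = {C,G} (union, +1)
IRU@3: {C,G} ∪ {A} = {A,C,G} (union, +1)
GIRU@3: {C} ∩ {A,C,G} = {C} (intersection, +0)
DGIRU@3: {A} ∪ {C} = {A,C} (union, +1)
IR@4: {G} ∪ {C} = {C,G} (union, +1)
IRU@4: {C,G} ∩ {G} = {G} (intersection, +0)
GIRU@4: {C} ∪ {G} = {C,G} (union, +1)
DGIRU@4: {T} ∪ {C,G} = {C,G,T} (union, +1)
IR@5: {T} ∪ {A} = {A,T} (union, +1)
IRU@5: {A,T} ∪ {C} = {A,C,T} (union, +1)
GIRU@5: {G} ∪ {A,C,T} = {A,C,G,T} (union, +1)
DGIRU@5: {A} ∩ {A,C,G,T} = {A} (intersection, +0)
per-site changes: [3, 3, 2, 3, 3, 3]; total = 17

3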